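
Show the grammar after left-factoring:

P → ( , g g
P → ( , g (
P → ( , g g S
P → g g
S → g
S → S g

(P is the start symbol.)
P → ( , g P'
P' → g P''
P'' → ε
P'' → S
P' → (
P → g g
S → g
S → S g

Left-factoring transforms A → αβ₁ | αβ₂ into A → αA' and A' → β₁ | β₂
(α is the longest common prefix among the alternatives). Repeat until
no nonterminal has two alternatives with a common prefix.

Round 1: P has alternatives sharing prefix '( , g'. Introduce P': P → ( , g P'
  Add: P' → g
  Add: P' → (
  Add: P' → g S

Round 2: P' has alternatives sharing prefix 'g'. Introduce P'': P' → g P''
  Add: P'' → ε
  Add: P'' → S

No remaining common prefixes — done.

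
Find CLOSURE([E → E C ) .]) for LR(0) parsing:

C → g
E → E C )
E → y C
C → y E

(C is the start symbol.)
{ [E → E C ) .] }

Start with: [E → E C ) .]
The dot is at the end, so nothing is added.

CLOSURE = { [E → E C ) .] }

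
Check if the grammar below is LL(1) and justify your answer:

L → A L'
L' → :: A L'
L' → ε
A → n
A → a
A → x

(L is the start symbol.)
Yes, the grammar is LL(1).

A grammar is LL(1) if for each non-terminal N with multiple productions, the predict sets of those productions are pairwise disjoint, where PREDICT(N → α) = (FIRST(α) \ {ε}) ∪ (FOLLOW(N) if α ⇒* ε).

Relevant sets:
  FOLLOW(L') = { $ }

For L':
  PREDICT(L' → :: A L') = { '::' }
  PREDICT(L' → ε) = { $ }
For A:
  PREDICT(A → n) = { 'n' }
  PREDICT(A → a) = { 'a' }
  PREDICT(A → x) = { 'x' }
L has a single production, so nothing to check there.

All predict sets are disjoint. The grammar IS LL(1).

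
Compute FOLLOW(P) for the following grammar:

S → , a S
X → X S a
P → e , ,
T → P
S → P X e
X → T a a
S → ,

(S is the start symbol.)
To compute FOLLOW(P), find every occurrence of P on a right-hand side N → α P β: add FIRST(β) \ {ε}, and if β is empty or nullable also add FOLLOW(N). Iterate to a fixed point.

In T → P: P is at the end, add FOLLOW(T)
In S → P X e: P is followed by X e, add FIRST(X e) \ {ε} = { 'e' }

The FOLLOW sets referred to above (computed the same way, to a fixed point):
  FOLLOW(T) = { 'a' }

Taking the union: FOLLOW(P) = { 'a', 'e' }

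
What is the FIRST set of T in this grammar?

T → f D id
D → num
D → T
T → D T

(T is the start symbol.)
{ 'f', 'num' }

To compute FIRST(T), examine every production with T on the left-hand side, reading each right-hand side left to right until a non-nullable symbol is reached.

FIRST sets of the other non-terminals involved (by the same procedure, iterated to a fixed point):
  FIRST(D) = { 'f', 'num' }

From T → f D id:
  - f is a terminal: add 'f' and stop
From T → D T:
  - D is a non-terminal: add FIRST(D) \ {ε} = { 'f', 'num' }
    D is not nullable, so stop

Collecting: FIRST(T) = { 'f', 'num' }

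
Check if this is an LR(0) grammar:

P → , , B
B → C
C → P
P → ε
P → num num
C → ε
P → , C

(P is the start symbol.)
Augment with P' → P and build the canonical LR(0) collection (I0 = CLOSURE({[P' → . P]}), then GOTO on every symbol after a dot until no new states appear). It has 10 states:
  I0: { [P → . , , B], [P → . , C], [P → . num num], [P → .], [P' → . P] }  — shift, reduce
  I1: { [C → . P], [C → .], [P → , . , B], [P → , . C], [P → . , , B], [P → . , C], [P → . num num], [P → .] }  — shift, 2 reduces
  I2: { [P' → P .] }  — accept
  I3: { [P → num . num] }  — shift
  I4: { [P → num num .] }  — reduce
  I5: { [B → . C], [C → . P], [C → .], [P → , , . B], [P → , . , B], [P → , . C], [P → . , , B], [P → . , C], [P → . num num], [P → .] }  — shift, 2 reduces
  I6: { [P → , C .] }  — reduce
  I7: { [C → P .] }  — reduce
  I8: { [P → , , B .] }  — reduce
  I9: { [B → C .], [P → , C .] }  — 2 reduces

Conflict in state I0:
  Shift-reduce conflict between [P → .] and [P → . , , B]
So the grammar is NOT LR(0).

Answer: No. Shift-reduce conflict between [P → .] and [P → . , , B]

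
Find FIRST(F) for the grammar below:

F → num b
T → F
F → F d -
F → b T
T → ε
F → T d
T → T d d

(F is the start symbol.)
{ 'b', 'd', 'num' }

To compute FIRST(F), examine every production with F on the left-hand side, reading each right-hand side left to right until a non-nullable symbol is reached.

FIRST sets of the other non-terminals involved (by the same procedure, iterated to a fixed point):
  FIRST(T) = { 'b', 'd', 'num', ε }

From F → num b:
  - num is a terminal: add 'num' and stop
From F → F d -:
  - F is the symbol being defined: contributes nothing new
    F is not nullable, so stop
From F → b T:
  - b is a terminal: add 'b' and stop
From F → T d:
  - T is a non-terminal: add FIRST(T) \ {ε} = { 'b', 'd', 'num' }
    T is nullable, so continue to the next symbol
  - d is a terminal: add 'd' and stop

Collecting: FIRST(F) = { 'b', 'd', 'num' }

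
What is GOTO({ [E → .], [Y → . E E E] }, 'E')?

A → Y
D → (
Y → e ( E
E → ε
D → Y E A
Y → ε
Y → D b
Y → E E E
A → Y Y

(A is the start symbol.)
GOTO(I, 'E') = CLOSURE({ [A → αX.β] : [A → α.Xβ] ∈ I, X = 'E' })

Items with dot before 'E', with the dot advanced:
  [Y → . E E E] → [Y → E . E E]
Closure of the advanced items:
  [Y → E . E E] has the dot before E: add [E → .]

GOTO = { [E → .], [Y → E . E E] }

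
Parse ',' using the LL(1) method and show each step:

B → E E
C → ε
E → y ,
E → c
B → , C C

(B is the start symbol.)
Stack is shown with the top on the left.

Stack    Input  Action
----------------------
B $      , $    output B → , C C
, C C $  , $    match ','
C C $    $      output C → ε
C $      $      output C → ε
$        $      accept

The string is accepted.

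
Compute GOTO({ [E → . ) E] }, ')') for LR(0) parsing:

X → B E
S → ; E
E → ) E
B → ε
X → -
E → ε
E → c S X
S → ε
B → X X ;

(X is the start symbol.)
GOTO(I, ')') = CLOSURE({ [A → αX.β] : [A → α.Xβ] ∈ I, X = ')' })

Items with dot before ')', with the dot advanced:
  [E → . ) E] → [E → ) . E]
Closure of the advanced items:
  [E → ) . E] has the dot before E: add [E → . ) E], [E → .], [E → . c S X]

GOTO = { [E → ) . E], [E → . ) E], [E → . c S X], [E → .] }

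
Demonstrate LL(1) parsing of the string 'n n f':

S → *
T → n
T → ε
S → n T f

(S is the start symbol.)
LL(1) parsing maintains a stack (initially the start symbol over $) and the input. At each step: if the stack top is a terminal, match it against the current input token; if it is a non-terminal N, replace it with the RHS of M[N, lookahead] (the unique production whose predict set contains the lookahead).

Stack is shown with the top on the left.

Stack    Input    Action
------------------------
S $      n n f $  output S → n T f
n T f $  n n f $  match 'n'
T f $    n f $    output T → n
n f $    n f $    match 'n'
f $      f $      match 'f'
$        $        accept

The string is accepted.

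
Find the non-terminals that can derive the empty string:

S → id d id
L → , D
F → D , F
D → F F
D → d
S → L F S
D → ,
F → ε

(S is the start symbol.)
{ 'D', 'F' }

A non-terminal is nullable if it can derive ε (the empty string): either it has an ε-production, or it has a production whose right-hand side consists entirely of nullable non-terminals.

ε-productions: F → ε
So F is immediately nullable.
D → F F: every symbol on the right is nullable, so D is nullable too.
No further non-terminal can be added: every production for the remaining non-terminals contains a terminal or a non-nullable non-terminal.
Nullable = { 'D', 'F' }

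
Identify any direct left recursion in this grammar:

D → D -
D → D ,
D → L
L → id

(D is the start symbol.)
Yes, D is left-recursive

D → D -: LEFT RECURSIVE (starts with D)
D → D ,: LEFT RECURSIVE (starts with D)
D → L: starts with L
L → id: starts with id

The grammar has direct left recursion on: D.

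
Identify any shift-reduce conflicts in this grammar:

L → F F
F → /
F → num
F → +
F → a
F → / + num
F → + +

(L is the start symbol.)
Yes — I1: [F → + .] vs [F → + . +]; I2: [F → / .] vs [F → / . + num]

Augment with L' → L and build the canonical LR(0) collection (I0 = CLOSURE({[L' → . L]}), then GOTO on every symbol after a dot until no new states appear). It has 11 states:
  I0: { [F → . + +], [F → . +], [F → . / + num], [F → . /], [F → . a], [F → . num], [L → . F F], [L' → . L] }  — shift
  I1: { [F → + . +], [F → + .] }  — shift, reduce
  I2: { [F → / . + num], [F → / .] }  — shift, reduce
  I3: { [F → . + +], [F → . +], [F → . / + num], [F → . /], [F → . a], [F → . num], [L → F . F] }  — shift
  I4: { [L' → L .] }  — accept
  I5: { [F → a .] }  — reduce
  I6: { [F → num .] }  — reduce
  I7: { [L → F F .] }  — reduce
  I8: { [F → / + . num] }  — shift
  I9: { [F → / + num .] }  — reduce
  I10: { [F → + + .] }  — reduce

I1 contains reduce item [F → + .] and shift item [F → + . +] — shift-reduce conflict.
I2 contains reduce item [F → / .] and shift item [F → / . + num] — shift-reduce conflict.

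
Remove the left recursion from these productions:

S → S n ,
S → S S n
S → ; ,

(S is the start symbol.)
S → ; , S'
S' → n , S'
S' → S n S'
S' → ε

S is directly left-recursive. The standard transformation for
  A → A α₁ | ... | A α_m | β₁ | ... | β_n
is
  A  → β₁ A' | ... | β_n A'
  A' → α₁ A' | ... | α_m A' | ε

S → ; , becomes S → ; , S'
S → S n , becomes S' → n , S'
S → S S n becomes S' → S n S'
Add S' → ε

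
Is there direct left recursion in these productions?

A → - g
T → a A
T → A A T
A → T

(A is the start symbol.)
No direct left recursion

Direct left recursion occurs when N → N α for some non-terminal N (the right-hand side begins with the left-hand side itself).

A → - g: starts with '-'
T → a A: starts with a
T → A A T: starts with A
A → T: starts with T

No direct left recursion found.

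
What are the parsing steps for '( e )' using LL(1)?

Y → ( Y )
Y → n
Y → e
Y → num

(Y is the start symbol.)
Stack is shown with the top on the left.

Stack    Input    Action
------------------------
Y $      ( e ) $  output Y → ( Y )
( Y ) $  ( e ) $  match '('
Y ) $    e ) $    output Y → e
e ) $    e ) $    match 'e'
) $      ) $      match ')'
$        $        accept

The string is accepted.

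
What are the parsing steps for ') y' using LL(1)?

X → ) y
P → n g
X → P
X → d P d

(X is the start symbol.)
LL(1) parsing maintains a stack (initially the start symbol over $) and the input. At each step: if the stack top is a terminal, match it against the current input token; if it is a non-terminal N, replace it with the RHS of M[N, lookahead] (the unique production whose predict set contains the lookahead).

Stack is shown with the top on the left.

Stack  Input  Action
--------------------
X $    ) y $  output X → ) y
) y $  ) y $  match ')'
y $    y $    match 'y'
$      $      accept

The string is accepted.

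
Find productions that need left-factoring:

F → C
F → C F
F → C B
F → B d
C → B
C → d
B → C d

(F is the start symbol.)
Left-factoring is needed when two productions for the same non-terminal
share a common prefix on the right-hand side.

Productions for F:
  F → C
  F → C F
  F → C B
  F → B d
Productions for C:
  C → B
  C → d

Found common prefix 'C' in productions for F

Answer: Yes, F has productions with common prefix 'C'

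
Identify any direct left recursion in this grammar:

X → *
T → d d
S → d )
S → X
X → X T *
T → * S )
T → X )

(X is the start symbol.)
X → *: starts with '*'
T → d d: starts with d
S → d ): starts with d
S → X: starts with X
X → X T *: LEFT RECURSIVE (starts with X)
T → * S ): starts with '*'
T → X ): starts with X

The grammar has direct left recursion on: X.

Answer: Yes, X is left-recursive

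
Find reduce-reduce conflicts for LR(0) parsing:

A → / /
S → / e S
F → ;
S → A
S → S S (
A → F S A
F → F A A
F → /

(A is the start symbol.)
A reduce-reduce conflict occurs when an LR(0) state has two complete items [A → α .] and [B → β .] — both call for a reduction, and with no lookahead the parser cannot choose between them.

Augment with A' → A and build the canonical LR(0) collection (I0 = CLOSURE({[A' → . A]}), then GOTO on every symbol after a dot until no new states appear). It has 16 states:
  I0: { [A → . / /], [A → . F S A], [A' → . A], [F → . /], [F → . ;], [F → . F A A] }  — shift
  I1: { [A → / . /], [F → / .] }  — shift, reduce
  I2: { [F → ; .] }  — reduce
  I3: { [A' → A .] }  — accept
  I4: { [A → . / /], [A → . F S A], [A → F . S A], [F → . /], [F → . ;], [F → . F A A], [F → F . A A], [S → . / e S], [S → . A], [S → . S S (] }  — shift
  I5: { [A → / . /], [F → / .], [S → / . e S] }  — shift, reduce
  I6: { [A → . / /], [A → . F S A], [F → . /], [F → . ;], [F → . F A A], [F → F A . A], [S → A .] }  — shift, reduce
  I7: { [A → . / /], [A → . F S A], [A → F S . A], [F → . /], [F → . ;], [F → . F A A], [S → . / e S], [S → . A], [S → . S S (], [S → S . S (] }  — shift
  I8: { [A → F S A .], [S → A .] }  — 2 reduces
  I9: { [A → . / /], [A → . F S A], [F → . /], [F → . ;], [F → . F A A], [S → . / e S], [S → . A], [S → . S S (], [S → S . S (], [S → S S . (] }  — shift
  I10: { [S → S S ( .] }  — reduce
  I11: { [S → A .] }  — reduce
  I12: { [F → F A A .] }  — reduce
  I13: { [A → / / .] }  — reduce
  I14: { [A → . / /], [A → . F S A], [F → . /], [F → . ;], [F → . F A A], [S → . / e S], [S → . A], [S → . S S (], [S → / e . S] }  — shift
  I15: { [A → . / /], [A → . F S A], [F → . /], [F → . ;], [F → . F A A], [S → . / e S], [S → . A], [S → . S S (], [S → / e S .], [S → S . S (] }  — shift, reduce

I8 contains complete items [A → F S A .], [S → A .] — reduce-reduce conflict.

Answer: Yes — I8: [A → F S A .] vs [S → A .]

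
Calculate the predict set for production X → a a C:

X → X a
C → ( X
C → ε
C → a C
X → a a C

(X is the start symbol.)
PREDICT(X → a a C) = (FIRST(RHS) \ {ε}) ∪ (FOLLOW(X) if ε ∈ FIRST(RHS), i.e. RHS ⇒* ε)
FIRST(a a C) = { 'a' }
ε ∉ FIRST(a a C), so FOLLOW(X) is not added.
PREDICT(X → a a C) = { 'a' }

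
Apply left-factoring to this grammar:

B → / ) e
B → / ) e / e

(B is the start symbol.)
B → / ) e B'
B' → ε
B' → / e

Left-factoring transforms A → αβ₁ | αβ₂ into A → αA' and A' → β₁ | β₂
(α is the longest common prefix among the alternatives). Repeat until
no nonterminal has two alternatives with a common prefix.

Round 1: B has alternatives sharing prefix '/ ) e'. Introduce B': B → / ) e B'
  Add: B' → ε
  Add: B' → / e

No remaining common prefixes — done.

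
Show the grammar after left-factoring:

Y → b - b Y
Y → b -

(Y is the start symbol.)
Left-factoring transforms A → αβ₁ | αβ₂ into A → αA' and A' → β₁ | β₂
(α is the longest common prefix among the alternatives). Repeat until
no nonterminal has two alternatives with a common prefix.

Round 1: Y has alternatives sharing prefix 'b -'. Introduce Y': Y → b - Y'
  Add: Y' → b Y
  Add: Y' → ε

No remaining common prefixes — done.

Resulting grammar:
Y → b - Y'
Y' → b Y
Y' → ε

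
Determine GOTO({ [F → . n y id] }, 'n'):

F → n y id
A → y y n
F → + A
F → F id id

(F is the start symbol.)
GOTO(I, 'n') = CLOSURE({ [A → αX.β] : [A → α.Xβ] ∈ I, X = 'n' })

Items with dot before 'n', with the dot advanced:
  [F → . n y id] → [F → n . y id]
Closure adds nothing (no advanced item has the dot before a non-terminal).

GOTO = { [F → n . y id] }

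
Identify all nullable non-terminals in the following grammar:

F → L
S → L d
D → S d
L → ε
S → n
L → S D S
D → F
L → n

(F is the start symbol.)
A non-terminal is nullable if it can derive ε (the empty string): either it has an ε-production, or it has a production whose right-hand side consists entirely of nullable non-terminals.

ε-productions: L → ε
So L is immediately nullable.
F → L: every symbol on the right is nullable, so F is nullable too.
D → F: every symbol on the right is nullable, so D is nullable too.
No further non-terminal can be added: every production for the remaining non-terminals contains a terminal or a non-nullable non-terminal.
Nullable = { 'D', 'F', 'L' }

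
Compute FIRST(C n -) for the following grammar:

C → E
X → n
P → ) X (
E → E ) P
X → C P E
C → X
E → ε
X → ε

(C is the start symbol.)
FIRST sets of the non-terminals involved (from the grammar, by fixed-point iteration):
  FIRST(C) = { ')', 'n', ε }

To compute FIRST(C n -), process the symbols left to right:
Symbol C is a non-terminal. Add FIRST(C) \ {ε} = { ')', 'n' }
C is nullable (ε ∈ FIRST(C)), continue to the next symbol.
Symbol n is a terminal. Add 'n' and stop.
FIRST(C n -) = { ')', 'n' }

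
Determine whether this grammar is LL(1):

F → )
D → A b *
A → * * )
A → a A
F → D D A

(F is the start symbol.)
Relevant sets:
  FIRST(D) = { '*', 'a' }

For F:
  PREDICT(F → ')') = { ')' }
  PREDICT(F → D D A) = { '*', 'a' }
For A:
  PREDICT(A → '*' '*' ')') = { '*' }
  PREDICT(A → a A) = { 'a' }
D has a single production, so nothing to check there.

All predict sets are disjoint. The grammar IS LL(1).

Answer: Yes, the grammar is LL(1).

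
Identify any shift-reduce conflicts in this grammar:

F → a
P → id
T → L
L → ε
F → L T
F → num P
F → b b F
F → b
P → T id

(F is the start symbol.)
A shift-reduce conflict occurs when an LR(0) state has both:
  - a complete (reduce) item [A → α .] (dot at the end), and
  - a shift item [B → β . c γ] (dot before a terminal).

Augment with F' → F and build the canonical LR(0) collection (I0 = CLOSURE({[F' → . F]}), then GOTO on every symbol after a dot until no new states appear). It has 14 states:
  I0: { [F → . L T], [F → . a], [F → . b b F], [F → . b], [F → . num P], [F' → . F], [L → .] }  — shift, reduce
  I1: { [F' → F .] }  — accept
  I2: { [F → L . T], [L → .], [T → . L] }  — reduce
  I3: { [F → a .] }  — reduce
  I4: { [F → b . b F], [F → b .] }  — shift, reduce
  I5: { [F → num . P], [L → .], [P → . T id], [P → . id], [T → . L] }  — shift, reduce
  I6: { [T → L .] }  — reduce
  I7: { [F → num P .] }  — reduce
  I8: { [P → T . id] }  — shift
  I9: { [P → id .] }  — reduce
  I10: { [P → T id .] }  — reduce
  I11: { [F → . L T], [F → . a], [F → . b b F], [F → . b], [F → . num P], [F → b b . F], [L → .] }  — shift, reduce
  I12: { [F → b b F .] }  — reduce
  I13: { [F → L T .] }  — reduce

I0 contains reduce item [L → .] and shift items [F → . a], [F → . b], [F → . b b F], [F → . num P] — shift-reduce conflict.
I4 contains reduce item [F → b .] and shift item [F → b . b F] — shift-reduce conflict.
I5 contains reduce item [L → .] and shift item [P → . id] — shift-reduce conflict.
I11 contains reduce item [L → .] and shift items [F → . a], [F → . b], [F → . b b F], [F → . num P] — shift-reduce conflict.

Answer: Yes — I0: [L → .] vs [F → . a]; I4: [F → b .] vs [F → b . b F]; I5: [L → .] vs [P → . id]; I11: [L → .] vs [F → . a]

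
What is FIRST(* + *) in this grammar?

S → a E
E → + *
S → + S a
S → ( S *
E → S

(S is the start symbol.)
To compute FIRST(* + *), process the symbols left to right:
Symbol * is a terminal. Add '*' and stop.
FIRST(* + *) = { '*' }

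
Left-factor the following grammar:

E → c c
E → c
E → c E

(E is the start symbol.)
E → c E'
E' → c
E' → ε
E' → E

Left-factoring transforms A → αβ₁ | αβ₂ into A → αA' and A' → β₁ | β₂
(α is the longest common prefix among the alternatives). Repeat until
no nonterminal has two alternatives with a common prefix.

Round 1: E has alternatives sharing prefix 'c'. Introduce E': E → c E'
  Add: E' → c
  Add: E' → ε
  Add: E' → E

No remaining common prefixes — done.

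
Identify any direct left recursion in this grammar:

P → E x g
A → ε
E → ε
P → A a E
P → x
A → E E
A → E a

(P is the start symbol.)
Direct left recursion occurs when N → N α for some non-terminal N (the right-hand side begins with the left-hand side itself).

P → E x g: starts with E
A → ε: starts with ε
E → ε: starts with ε
P → A a E: starts with A
P → x: starts with x
A → E E: starts with E
A → E a: starts with E

No direct left recursion found.

Answer: No direct left recursion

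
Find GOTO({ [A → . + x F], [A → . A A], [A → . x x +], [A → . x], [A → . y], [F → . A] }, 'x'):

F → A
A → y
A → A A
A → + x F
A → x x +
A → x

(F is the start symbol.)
GOTO(I, 'x') = CLOSURE({ [A → αX.β] : [A → α.Xβ] ∈ I, X = 'x' })

Items with dot before 'x', with the dot advanced:
  [A → . x] → [A → x .]
  [A → . x x +] → [A → x . x +]
Closure adds nothing (no advanced item has the dot before a non-terminal).

GOTO = { [A → x . x +], [A → x .] }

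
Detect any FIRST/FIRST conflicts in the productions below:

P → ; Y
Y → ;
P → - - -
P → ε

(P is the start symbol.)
Productions for P:
  P → ; Y: FIRST = { ';' }
  P → - - -: FIRST = { '-' }
  P → ε: FIRST = { ε }
Y has only one production, so no FIRST/FIRST conflict is possible there.

All alternatives of each non-terminal have pairwise disjoint FIRST sets.

Answer: No FIRST/FIRST conflicts.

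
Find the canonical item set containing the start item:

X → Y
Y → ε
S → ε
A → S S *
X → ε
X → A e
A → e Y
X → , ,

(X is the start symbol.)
First, augment the grammar with X' → X
I₀ = CLOSURE({ [X' → . X] }):
  [X' → . X] has the dot before X: add [X → . Y], [X → .], [X → . A e], [X → . , ,]
  [X → . Y] has the dot before Y: add [Y → .]
  [X → . A e] has the dot before A: add [A → . S S *], [A → . e Y]
  [A → . S S *] has the dot before S: add [S → .]
No further items can be added.

I₀ = { [A → . S S *], [A → . e Y], [S → .], [X → . , ,], [X → . A e], [X → . Y], [X → .], [X' → . X], [Y → .] }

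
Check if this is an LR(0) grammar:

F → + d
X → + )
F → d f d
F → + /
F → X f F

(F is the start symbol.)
A grammar is LR(0) if no state in the canonical LR(0) collection has:
  - both a shift item (dot before a terminal) and a complete item (shift-reduce conflict), or
  - two or more complete items (reduce-reduce conflict; the accept item [F' → F .] counts as a complete item here).

Augment with F' → F and build the canonical LR(0) collection (I0 = CLOSURE({[F' → . F]}), then GOTO on every symbol after a dot until no new states appear). It has 12 states:
  I0: { [F → . + /], [F → . + d], [F → . X f F], [F → . d f d], [F' → . F], [X → . + )] }  — shift
  I1: { [F → + . /], [F → + . d], [X → + . )] }  — shift
  I2: { [F' → F .] }  — accept
  I3: { [F → X . f F] }  — shift
  I4: { [F → d . f d] }  — shift
  I5: { [F → d f . d] }  — shift
  I6: { [F → d f d .] }  — reduce
  I7: { [F → . + /], [F → . + d], [F → . X f F], [F → . d f d], [F → X f . F], [X → . + )] }  — shift
  I8: { [F → X f F .] }  — reduce
  I9: { [X → + ) .] }  — reduce
  I10: { [F → + / .] }  — reduce
  I11: { [F → + d .] }  — reduce

Every state is either a pure shift/goto state or contains exactly one complete item and nothing to shift — no conflicts. The grammar is LR(0).

Answer: Yes, the grammar is LR(0)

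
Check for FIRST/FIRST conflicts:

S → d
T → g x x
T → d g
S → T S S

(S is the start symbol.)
Yes. S → d / S → T S S on { 'd' }

FIRST sets of the non-terminals at (or reachable through a nullable prefix from) the front of some alternative:
  FIRST(T) = { 'd', 'g' }

Productions for S:
  S → d: FIRST = { 'd' }
  S → T S S: FIRST = { 'd', 'g' }
Productions for T:
  T → g x x: FIRST = { 'g' }
  T → d g: FIRST = { 'd' }

Conflict for S: S → d and S → T S S
  Overlap: { 'd' }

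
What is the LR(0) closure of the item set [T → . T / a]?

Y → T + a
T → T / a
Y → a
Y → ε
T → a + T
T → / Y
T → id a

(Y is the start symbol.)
{ [T → . / Y], [T → . T / a], [T → . a + T], [T → . id a] }

To compute CLOSURE, for each item [A → α.Bβ] where B is a non-terminal, add [B → .γ] for all productions B → γ; repeat for the newly added items until nothing changes.

Start with: [T → . T / a]
  [T → . T / a] has the dot before T: add [T → . a + T], [T → . / Y], [T → . id a]
No further items can be added.

CLOSURE = { [T → . / Y], [T → . T / a], [T → . a + T], [T → . id a] }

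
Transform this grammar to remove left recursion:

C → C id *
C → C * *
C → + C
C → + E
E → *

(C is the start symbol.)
C is directly left-recursive. The standard transformation for
  A → A α₁ | ... | A α_m | β₁ | ... | β_n
is
  A  → β₁ A' | ... | β_n A'
  A' → α₁ A' | ... | α_m A' | ε

C → + C becomes C → + C C'
C → + E becomes C → + E C'
C → C id * becomes C' → id * C'
C → C * * becomes C' → * * C'
Add C' → ε

Productions for other non-terminals are unchanged:
  E → *

Resulting grammar:
C → + C C'
C → + E C'
C' → id * C'
C' → * * C'
C' → ε
E → *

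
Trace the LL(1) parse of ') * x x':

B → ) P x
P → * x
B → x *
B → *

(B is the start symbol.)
Stack is shown with the top on the left.

Stack    Input      Action
--------------------------
B $      ) * x x $  output B → ) P x
) P x $  ) * x x $  match ')'
P x $    * x x $    output P → * x
* x x $  * x x $    match '*'
x x $    x x $      match 'x'
x $      x $        match 'x'
$        $          accept

The string is accepted.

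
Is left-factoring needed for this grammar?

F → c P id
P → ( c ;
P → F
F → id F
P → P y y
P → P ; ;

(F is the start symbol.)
Left-factoring is needed when two productions for the same non-terminal
share a common prefix on the right-hand side.

Productions for F:
  F → c P id
  F → id F
Productions for P:
  P → ( c ;
  P → F
  P → P y y
  P → P ; ;

Found common prefix 'P' in productions for P

Answer: Yes, P has productions with common prefix 'P'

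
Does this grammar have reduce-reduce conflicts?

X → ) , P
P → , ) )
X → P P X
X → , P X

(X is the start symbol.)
No reduce-reduce conflicts

Augment with X' → X and build the canonical LR(0) collection (I0 = CLOSURE({[X' → . X]}), then GOTO on every symbol after a dot until no new states appear). It has 14 states:
  I0: { [P → . , ) )], [X → . ) , P], [X → . , P X], [X → . P P X], [X' → . X] }  — shift
  I1: { [X → ) . , P] }  — shift
  I2: { [P → , . ) )], [P → . , ) )], [X → , . P X] }  — shift
  I3: { [P → . , ) )], [X → P . P X] }  — shift
  I4: { [X' → X .] }  — accept
  I5: { [P → , . ) )] }  — shift
  I6: { [P → . , ) )], [X → . ) , P], [X → . , P X], [X → . P P X], [X → P P . X] }  — shift
  I7: { [X → P P X .] }  — reduce
  I8: { [P → , ) . )] }  — shift
  I9: { [P → , ) ) .] }  — reduce
  I10: { [P → . , ) )], [X → , P . X], [X → . ) , P], [X → . , P X], [X → . P P X] }  — shift
  I11: { [X → , P X .] }  — reduce
  I12: { [P → . , ) )], [X → ) , . P] }  — shift
  I13: { [X → ) , P .] }  — reduce

No state contains more than one complete item.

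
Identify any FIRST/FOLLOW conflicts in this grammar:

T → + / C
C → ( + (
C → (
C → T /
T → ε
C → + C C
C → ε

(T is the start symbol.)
Yes. C → '(' '+' '(' with FOLLOW(C) on { '(' }; C → '(' with FOLLOW(C) on { '(' }; C → T '/' with FOLLOW(C) on { '+', '/' }; C → '+' C C with FOLLOW(C) on { '+' }

Nullable non-terminals: C, T.
FIRST sets used below: FIRST(T) = { '+', ε }

C: nullable alternative(s) C → ε; FOLLOW(C) = { $, '(', '+', '/' }
  C → ( + (: FIRST \ {ε} = { '(' } — overlaps FOLLOW(C) on { '(' }: CONFLICT
  C → (: FIRST \ {ε} = { '(' } — overlaps FOLLOW(C) on { '(' }: CONFLICT
  C → T /: FIRST \ {ε} = { '+', '/' } — overlaps FOLLOW(C) on { '+', '/' }: CONFLICT
  C → + C C: FIRST \ {ε} = { '+' } — overlaps FOLLOW(C) on { '+' }: CONFLICT
  C → ε: FIRST \ {ε} = { } — this is the only nullable alternative, skip

T: nullable alternative(s) T → ε; FOLLOW(T) = { $, '/' }
  T → + / C: FIRST \ {ε} = { '+' } — disjoint from FOLLOW(T)
  T → ε: FIRST \ {ε} = { } — this is the only nullable alternative, skip

So the grammar has 4 FIRST/FOLLOW conflicts (marked CONFLICT above).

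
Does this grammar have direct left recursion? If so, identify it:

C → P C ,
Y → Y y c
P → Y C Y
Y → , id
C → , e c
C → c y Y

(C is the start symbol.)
Yes, Y is left-recursive

Direct left recursion occurs when N → N α for some non-terminal N (the right-hand side begins with the left-hand side itself).

C → P C ,: starts with P
Y → Y y c: LEFT RECURSIVE (starts with Y)
P → Y C Y: starts with Y
Y → , id: starts with ','
C → , e c: starts with ','
C → c y Y: starts with c

The grammar has direct left recursion on: Y.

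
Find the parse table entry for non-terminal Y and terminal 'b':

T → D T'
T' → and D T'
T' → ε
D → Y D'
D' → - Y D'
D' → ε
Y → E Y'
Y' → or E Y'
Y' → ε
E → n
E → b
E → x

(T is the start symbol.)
Y → E Y'

To find M[Y, 'b'], we find productions for Y where 'b' is in the predict set (PREDICT(N → α) = (FIRST(α) \ {ε}) ∪ (FOLLOW(N) if α ⇒* ε)).

Relevant sets:
  FIRST(E) = { 'b', 'n', 'x' }

Y → E Y': PREDICT = { 'b', 'n', 'x' }
  'b' is in predict set, so this production goes in M[Y, 'b']

M[Y, 'b'] = Y → E Y'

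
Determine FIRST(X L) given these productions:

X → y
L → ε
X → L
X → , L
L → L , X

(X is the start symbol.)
{ ',', 'y', ε }

FIRST sets of the non-terminals involved (from the grammar, by fixed-point iteration):
  FIRST(X) = { ',', 'y', ε }
  FIRST(L) = { ',', ε }

To compute FIRST(X L), process the symbols left to right:
Symbol X is a non-terminal. Add FIRST(X) \ {ε} = { ',', 'y' }
X is nullable (ε ∈ FIRST(X)), continue to the next symbol.
Symbol L is a non-terminal. Add FIRST(L) \ {ε} = { ',' }
L is nullable (ε ∈ FIRST(L)), continue to the next symbol.
All symbols are nullable, so ε is in the result.
FIRST(X L) = { ',', 'y', ε }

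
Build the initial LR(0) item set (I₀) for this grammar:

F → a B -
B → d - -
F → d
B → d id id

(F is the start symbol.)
First, augment the grammar with F' → F
I₀ = CLOSURE({ [F' → . F] }):
  [F' → . F] has the dot before F: add [F → . a B -], [F → . d]
No further items can be added.

I₀ = { [F → . a B -], [F → . d], [F' → . F] }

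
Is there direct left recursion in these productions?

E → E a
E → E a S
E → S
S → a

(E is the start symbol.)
Direct left recursion occurs when N → N α for some non-terminal N (the right-hand side begins with the left-hand side itself).

E → E a: LEFT RECURSIVE (starts with E)
E → E a S: LEFT RECURSIVE (starts with E)
E → S: starts with S
S → a: starts with a

The grammar has direct left recursion on: E.

Answer: Yes, E is left-recursive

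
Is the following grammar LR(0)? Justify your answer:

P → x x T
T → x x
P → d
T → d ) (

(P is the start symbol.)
A grammar is LR(0) if no state in the canonical LR(0) collection has:
  - both a shift item (dot before a terminal) and a complete item (shift-reduce conflict), or
  - two or more complete items (reduce-reduce conflict; the accept item [P' → P .] counts as a complete item here).

Augment with P' → P and build the canonical LR(0) collection (I0 = CLOSURE({[P' → . P]}), then GOTO on every symbol after a dot until no new states appear). It has 11 states:
  I0: { [P → . d], [P → . x x T], [P' → . P] }  — shift
  I1: { [P' → P .] }  — accept
  I2: { [P → d .] }  — reduce
  I3: { [P → x . x T] }  — shift
  I4: { [P → x x . T], [T → . d ) (], [T → . x x] }  — shift
  I5: { [P → x x T .] }  — reduce
  I6: { [T → d . ) (] }  — shift
  I7: { [T → x . x] }  — shift
  I8: { [T → x x .] }  — reduce
  I9: { [T → d ) . (] }  — shift
  I10: { [T → d ) ( .] }  — reduce

Every state is either a pure shift/goto state or contains exactly one complete item and nothing to shift — no conflicts. The grammar is LR(0).

Answer: Yes, the grammar is LR(0)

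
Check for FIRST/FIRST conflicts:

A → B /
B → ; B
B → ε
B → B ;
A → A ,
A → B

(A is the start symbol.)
A FIRST/FIRST conflict occurs when two productions N → α and N → β for the same non-terminal have FIRST(α) ∩ FIRST(β) ≠ ∅ (with ε ∈ FIRST of a nullable right-hand side, so two nullable alternatives also conflict).

FIRST sets of the non-terminals at (or reachable through a nullable prefix from) the front of some alternative:
  FIRST(B) = { ';', ε }
  FIRST(A) = { ',', '/', ';', ε }

Productions for A:
  A → B /: FIRST = { '/', ';' }
  A → A ,: FIRST = { ',', '/', ';' }
  A → B: FIRST = { ';', ε }
Productions for B:
  B → ; B: FIRST = { ';' }
  B → ε: FIRST = { ε }
  B → B ;: FIRST = { ';' }

Conflict for A: A → B / and A → A ,
  Overlap: { '/', ';' }
Conflict for A: A → B / and A → B
  Overlap: { ';' }
Conflict for A: A → A , and A → B
  Overlap: { ';' }
Conflict for B: B → ; B and B → B ;
  Overlap: { ';' }

Answer: Yes. A → B '/' / A → A ',' on { '/', ';' }; A → B '/' / A → B on { ';' }; A → A ',' / A → B on { ';' }; B → ';' B / B → B ';' on { ';' }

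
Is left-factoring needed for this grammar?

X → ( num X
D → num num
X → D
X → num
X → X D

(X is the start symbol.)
No, left-factoring is not needed

Left-factoring is needed when two productions for the same non-terminal
share a common prefix on the right-hand side.

Productions for X:
  X → ( num X
  X → D
  X → num
  X → X D

No common prefixes found.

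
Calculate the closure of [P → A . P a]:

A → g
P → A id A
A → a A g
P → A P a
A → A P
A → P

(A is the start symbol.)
To compute CLOSURE, for each item [A → α.Bβ] where B is a non-terminal, add [B → .γ] for all productions B → γ; repeat for the newly added items until nothing changes.

Start with: [P → A . P a]
  [P → A . P a] has the dot before P: add [P → . A id A], [P → . A P a]
  [P → . A id A] has the dot before A: add [A → . g], [A → . a A g], [A → . A P], [A → . P]
No further items can be added.

CLOSURE = { [A → . A P], [A → . P], [A → . a A g], [A → . g], [P → . A P a], [P → . A id A], [P → A . P a] }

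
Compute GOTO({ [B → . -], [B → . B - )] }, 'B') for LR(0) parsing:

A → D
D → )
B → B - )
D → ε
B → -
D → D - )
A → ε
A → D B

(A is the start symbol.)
GOTO(I, 'B') = CLOSURE({ [A → αX.β] : [A → α.Xβ] ∈ I, X = 'B' })

Items with dot before 'B', with the dot advanced:
  [B → . B - )] → [B → B . - )]
Closure adds nothing (no advanced item has the dot before a non-terminal).

GOTO = { [B → B . - )] }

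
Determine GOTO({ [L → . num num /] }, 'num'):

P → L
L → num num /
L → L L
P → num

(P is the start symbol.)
{ [L → num . num /] }

GOTO(I, 'num') = CLOSURE({ [A → αX.β] : [A → α.Xβ] ∈ I, X = 'num' })

Items with dot before 'num', with the dot advanced:
  [L → . num num /] → [L → num . num /]
Closure adds nothing (no advanced item has the dot before a non-terminal).

GOTO = { [L → num . num /] }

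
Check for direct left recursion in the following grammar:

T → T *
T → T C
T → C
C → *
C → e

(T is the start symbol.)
Yes, T is left-recursive

Direct left recursion occurs when N → N α for some non-terminal N (the right-hand side begins with the left-hand side itself).

T → T *: LEFT RECURSIVE (starts with T)
T → T C: LEFT RECURSIVE (starts with T)
T → C: starts with C
C → *: starts with '*'
C → e: starts with e

The grammar has direct left recursion on: T.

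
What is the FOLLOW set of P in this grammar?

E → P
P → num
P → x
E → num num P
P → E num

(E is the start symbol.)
{ $, 'num' }

To compute FOLLOW(P), find every occurrence of P on a right-hand side N → α P β: add FIRST(β) \ {ε}, and if β is empty or nullable also add FOLLOW(N). Iterate to a fixed point.

In E → P: P is at the end, add FOLLOW(E)
In E → num num P: P is at the end, add FOLLOW(E)

The FOLLOW sets referred to above (computed the same way, to a fixed point):
  FOLLOW(E) = { $, 'num' }

Taking the union: FOLLOW(P) = { $, 'num' }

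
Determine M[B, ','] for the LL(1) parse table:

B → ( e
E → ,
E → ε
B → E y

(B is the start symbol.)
To find M[B, ','], we find productions for B where ',' is in the predict set (PREDICT(N → α) = (FIRST(α) \ {ε}) ∪ (FOLLOW(N) if α ⇒* ε)).

Relevant sets:
  FIRST(E) = { ',', ε }

B → ( e: PREDICT = { '(' }
B → E y: PREDICT = { ',', 'y' }
  ',' is in predict set, so this production goes in M[B, ',']

M[B, ','] = B → E y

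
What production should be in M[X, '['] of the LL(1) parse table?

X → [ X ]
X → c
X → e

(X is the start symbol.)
To find M[X, '['], we find productions for X where '[' is in the predict set (PREDICT(N → α) = (FIRST(α) \ {ε}) ∪ (FOLLOW(N) if α ⇒* ε)).

X → [ X ]: PREDICT = { '[' }
  '[' is in predict set, so this production goes in M[X, '[']
X → c: PREDICT = { 'c' }
X → e: PREDICT = { 'e' }

M[X, '['] = X → [ X ]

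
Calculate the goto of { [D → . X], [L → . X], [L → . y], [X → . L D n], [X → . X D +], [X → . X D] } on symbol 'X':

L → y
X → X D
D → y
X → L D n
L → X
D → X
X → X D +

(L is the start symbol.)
GOTO(I, 'X') = CLOSURE({ [A → αX.β] : [A → α.Xβ] ∈ I, X = 'X' })

Items with dot before 'X', with the dot advanced:
  [D → . X] → [D → X .]
  [L → . X] → [L → X .]
  [X → . X D] → [X → X . D]
  [X → . X D +] → [X → X . D +]
Closure of the advanced items:
  [X → X . D] has the dot before D: add [D → . y], [D → . X]
  [D → . X] has the dot before X: add [X → . X D], [X → . L D n], [X → . X D +]
  [X → . L D n] has the dot before L: add [L → . y], [L → . X]

GOTO = { [D → . X], [D → . y], [D → X .], [L → . X], [L → . y], [L → X .], [X → . L D n], [X → . X D +], [X → . X D], [X → X . D +], [X → X . D] }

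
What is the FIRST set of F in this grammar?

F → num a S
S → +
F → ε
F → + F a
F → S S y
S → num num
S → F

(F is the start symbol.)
{ '+', 'num', 'y', ε }

To compute FIRST(F), examine every production with F on the left-hand side, reading each right-hand side left to right until a non-nullable symbol is reached.

FIRST sets of the other non-terminals involved (by the same procedure, iterated to a fixed point):
  FIRST(S) = { '+', 'num', 'y', ε }

From F → num a S:
  - num is a terminal: add 'num' and stop
From F → ε:
  - ε-production, so ε ∈ FIRST(F)
From F → + F a:
  - '+' is a terminal: add '+' and stop
From F → S S y:
  - S is a non-terminal: add FIRST(S) \ {ε} = { '+', 'num', 'y' }
    S is nullable, so continue to the next symbol
  - S is a non-terminal: add FIRST(S) \ {ε} = { '+', 'num', 'y' }
    S is nullable, so continue to the next symbol
  - y is a terminal: add 'y' and stop

Collecting: FIRST(F) = { '+', 'num', 'y', ε }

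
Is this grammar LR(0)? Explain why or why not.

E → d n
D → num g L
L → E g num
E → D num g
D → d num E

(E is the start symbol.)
Yes, the grammar is LR(0)

A grammar is LR(0) if no state in the canonical LR(0) collection has:
  - both a shift item (dot before a terminal) and a complete item (shift-reduce conflict), or
  - two or more complete items (reduce-reduce conflict; the accept item [E' → E .] counts as a complete item here).

Augment with E' → E and build the canonical LR(0) collection (I0 = CLOSURE({[E' → . E]}), then GOTO on every symbol after a dot until no new states appear). It has 15 states:
  I0: { [D → . d num E], [D → . num g L], [E → . D num g], [E → . d n], [E' → . E] }  — shift
  I1: { [E → D . num g] }  — shift
  I2: { [E' → E .] }  — accept
  I3: { [D → d . num E], [E → d . n] }  — shift
  I4: { [D → num . g L] }  — shift
  I5: { [D → . d num E], [D → . num g L], [D → num g . L], [E → . D num g], [E → . d n], [L → . E g num] }  — shift
  I6: { [L → E . g num] }  — shift
  I7: { [D → num g L .] }  — reduce
  I8: { [L → E g . num] }  — shift
  I9: { [L → E g num .] }  — reduce
  I10: { [E → d n .] }  — reduce
  I11: { [D → . d num E], [D → . num g L], [D → d num . E], [E → . D num g], [E → . d n] }  — shift
  I12: { [D → d num E .] }  — reduce
  I13: { [E → D num . g] }  — shift
  I14: { [E → D num g .] }  — reduce

Every state is either a pure shift/goto state or contains exactly one complete item and nothing to shift — no conflicts. The grammar is LR(0).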